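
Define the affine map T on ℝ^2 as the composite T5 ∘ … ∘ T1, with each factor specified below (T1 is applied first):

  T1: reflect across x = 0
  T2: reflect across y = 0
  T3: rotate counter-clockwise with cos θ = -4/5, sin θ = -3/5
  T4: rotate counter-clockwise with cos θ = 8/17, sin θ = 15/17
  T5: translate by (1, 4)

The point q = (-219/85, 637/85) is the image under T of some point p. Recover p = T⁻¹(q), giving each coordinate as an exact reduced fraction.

p = (4, 3)

T1 = [-1 0 0; 0 1 0; 0 0 1]
T2·T1 = [-1 0 0; 0 -1 0; 0 0 1]
T3·…·T1 = [4/5 -3/5 0; 3/5 4/5 0; 0 0 1]
T4·…·T1 = [-13/85 -84/85 0; 84/85 -13/85 0; 0 0 1]
T5·…·T1 = [-13/85 -84/85 1; 84/85 -13/85 4; 0 0 1]
det M = 1; M⁻¹ = [-13/85 84/85 -19/5; -84/85 -13/85 8/5; 0 0 1]
M⁻¹ · (-219/85, 637/85)ᵀ = (4, 3)ᵀ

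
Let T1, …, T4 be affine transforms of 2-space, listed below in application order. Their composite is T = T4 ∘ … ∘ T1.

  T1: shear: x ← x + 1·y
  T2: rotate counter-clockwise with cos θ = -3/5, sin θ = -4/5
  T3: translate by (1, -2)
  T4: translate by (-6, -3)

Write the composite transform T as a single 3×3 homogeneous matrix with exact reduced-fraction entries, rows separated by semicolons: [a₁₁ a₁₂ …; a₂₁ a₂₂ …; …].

T = [-3/5 1/5 -5; -4/5 -7/5 -5; 0 0 1]

T1 = [1 1 0; 0 1 0; 0 0 1]
T2·T1 = [-3/5 1/5 0; -4/5 -7/5 0; 0 0 1]
T3·…·T1 = [-3/5 1/5 1; -4/5 -7/5 -2; 0 0 1]
T4·…·T1 = [-3/5 1/5 -5; -4/5 -7/5 -5; 0 0 1]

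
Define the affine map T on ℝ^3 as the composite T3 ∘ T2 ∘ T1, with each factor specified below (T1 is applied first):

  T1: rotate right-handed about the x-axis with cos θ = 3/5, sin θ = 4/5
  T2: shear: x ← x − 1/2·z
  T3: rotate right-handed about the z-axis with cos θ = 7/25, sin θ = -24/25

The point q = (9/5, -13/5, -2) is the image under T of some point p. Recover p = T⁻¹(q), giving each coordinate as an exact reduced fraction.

T1 = [1 0 0 0; 0 3/5 -4/5 0; 0 4/5 3/5 0; 0 0 0 1]
T2·T1 = [1 -2/5 -3/10 0; 0 3/5 -4/5 0; 0 4/5 3/5 0; 0 0 0 1]
T3·…·T1 = [7/25 58/125 -213/250 0; -24/25 69/125 8/125 0; 0 4/5 3/5 0; 0 0 0 1]
det M = 1; M⁻¹ = [7/25 -24/25 1/2 0; 72/125 21/125 4/5 0; -96/125 -28/125 3/5 0; 0 0 0 1]
M⁻¹ · (9/5, -13/5, -2)ᵀ = (2, -1, -2)ᵀ

p = (2, -1, -2)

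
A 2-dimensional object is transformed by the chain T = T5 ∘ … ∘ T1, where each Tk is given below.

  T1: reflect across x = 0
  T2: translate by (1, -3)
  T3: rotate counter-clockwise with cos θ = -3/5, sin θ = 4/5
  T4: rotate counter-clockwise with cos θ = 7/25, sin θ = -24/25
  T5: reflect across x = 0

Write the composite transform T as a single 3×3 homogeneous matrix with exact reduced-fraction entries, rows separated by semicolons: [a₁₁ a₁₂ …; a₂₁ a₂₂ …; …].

T1 = [-1 0 0; 0 1 0; 0 0 1]
T2·T1 = [-1 0 1; 0 1 -3; 0 0 1]
T3·…·T1 = [3/5 -4/5 9/5; -4/5 -3/5 13/5; 0 0 1]
T4·…·T1 = [-3/5 -4/5 3; -4/5 3/5 -1; 0 0 1]
T5·…·T1 = [3/5 4/5 -3; -4/5 3/5 -1; 0 0 1]

T = [3/5 4/5 -3; -4/5 3/5 -1; 0 0 1]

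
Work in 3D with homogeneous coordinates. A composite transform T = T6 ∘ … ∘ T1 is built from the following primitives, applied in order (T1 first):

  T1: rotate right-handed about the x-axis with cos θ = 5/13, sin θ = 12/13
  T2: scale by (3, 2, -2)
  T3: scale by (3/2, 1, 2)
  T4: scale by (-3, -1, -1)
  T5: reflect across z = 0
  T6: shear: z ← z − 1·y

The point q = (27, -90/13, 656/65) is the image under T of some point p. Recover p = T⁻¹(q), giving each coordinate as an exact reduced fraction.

T1 = [1 0 0 0; 0 5/13 -12/13 0; 0 12/13 5/13 0; 0 0 0 1]
T2·T1 = [3 0 0 0; 0 10/13 -24/13 0; 0 -24/13 -10/13 0; 0 0 0 1]
T3·…·T1 = [9/2 0 0 0; 0 10/13 -24/13 0; 0 -48/13 -20/13 0; 0 0 0 1]
T4·…·T1 = [-27/2 0 0 0; 0 -10/13 24/13 0; 0 48/13 20/13 0; 0 0 0 1]
T5·…·T1 = [-27/2 0 0 0; 0 -10/13 24/13 0; 0 -48/13 -20/13 0; 0 0 0 1]
T6·…·T1 = [-27/2 0 0 0; 0 -10/13 24/13 0; 0 -38/13 -44/13 0; 0 0 0 1]
det M = -108; M⁻¹ = [-2/27 0 0 0; 0 -11/26 -3/13 0; 0 19/52 -5/52 0; 0 0 0 1]
M⁻¹ · (27, -90/13, 656/65)ᵀ = (-2, 3/5, -7/2)ᵀ

p = (-2, 3/5, -7/2)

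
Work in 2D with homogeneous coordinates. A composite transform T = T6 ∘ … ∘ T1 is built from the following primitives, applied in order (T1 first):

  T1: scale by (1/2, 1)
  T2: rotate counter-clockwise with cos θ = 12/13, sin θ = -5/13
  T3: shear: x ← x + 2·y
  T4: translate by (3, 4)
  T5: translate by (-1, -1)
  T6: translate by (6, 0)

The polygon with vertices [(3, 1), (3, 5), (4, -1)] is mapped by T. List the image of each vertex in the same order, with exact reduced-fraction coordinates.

T1 scale by (1/2, 1): (3, 1) → (3/2, 1); (3, 5) → (3/2, 5); (4, -1) → (2, -1)
T2 rotate counter-clockwise with cos θ = 12/13, sin θ = -5/13: (3/2, 1) → (23/13, 9/26); (3/2, 5) → (43/13, 105/26); (2, -1) → (19/13, -22/13)
T3 shear: x ← x + 2·y: (23/13, 9/26) → (32/13, 9/26); (43/13, 105/26) → (148/13, 105/26); (19/13, -22/13) → (-25/13, -22/13)
T4 translate by (3, 4): (32/13, 9/26) → (71/13, 113/26); (148/13, 105/26) → (187/13, 209/26); (-25/13, -22/13) → (14/13, 30/13)
T5 translate by (-1, -1): (71/13, 113/26) → (58/13, 87/26); (187/13, 209/26) → (174/13, 183/26); (14/13, 30/13) → (1/13, 17/13)
T6 translate by (6, 0): (58/13, 87/26) → (136/13, 87/26); (174/13, 183/26) → (252/13, 183/26); (1/13, 17/13) → (79/13, 17/13)

image vertices: (136/13, 87/26), (252/13, 183/26), (79/13, 17/13)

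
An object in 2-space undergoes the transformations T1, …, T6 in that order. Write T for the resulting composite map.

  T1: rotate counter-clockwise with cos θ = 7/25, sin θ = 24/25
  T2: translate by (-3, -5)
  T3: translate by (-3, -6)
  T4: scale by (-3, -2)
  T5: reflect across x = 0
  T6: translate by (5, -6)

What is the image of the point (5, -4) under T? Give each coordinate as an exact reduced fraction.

T(p) = (68/25, 216/25)

T1 rotate counter-clockwise with cos θ = 7/25, sin θ = 24/25: (5, -4) → (131/25, 92/25)
T2 translate by (-3, -5): (131/25, 92/25) → (56/25, -33/25)
T3 translate by (-3, -6): (56/25, -33/25) → (-19/25, -183/25)
T4 scale by (-3, -2): (-19/25, -183/25) → (57/25, 366/25)
T5 reflect across x = 0: (57/25, 366/25) → (-57/25, 366/25)
T6 translate by (5, -6): (-57/25, 366/25) → (68/25, 216/25)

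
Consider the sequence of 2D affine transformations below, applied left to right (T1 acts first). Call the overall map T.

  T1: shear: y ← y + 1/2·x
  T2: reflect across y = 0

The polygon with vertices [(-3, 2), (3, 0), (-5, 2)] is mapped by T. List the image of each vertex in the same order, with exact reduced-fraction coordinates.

T1 shear: y ← y + 1/2·x: (-3, 2) → (-3, 1/2); (3, 0) → (3, 3/2); (-5, 2) → (-5, -1/2)
T2 reflect across y = 0: (-3, 1/2) → (-3, -1/2); (3, 3/2) → (3, -3/2); (-5, -1/2) → (-5, 1/2)

image vertices: (-3, -1/2), (3, -3/2), (-5, 1/2)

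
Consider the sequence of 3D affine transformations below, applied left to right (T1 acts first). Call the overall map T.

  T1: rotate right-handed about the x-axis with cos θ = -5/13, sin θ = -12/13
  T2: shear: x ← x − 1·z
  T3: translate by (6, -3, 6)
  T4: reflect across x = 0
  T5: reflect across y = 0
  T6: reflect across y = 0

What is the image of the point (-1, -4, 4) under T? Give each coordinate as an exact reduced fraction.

T(p) = (-37/13, 29/13, 106/13)

T1 rotate right-handed about the x-axis with cos θ = -5/13, sin θ = -12/13: (-1, -4, 4) → (-1, 68/13, 28/13)
T2 shear: x ← x − 1·z: (-1, 68/13, 28/13) → (-41/13, 68/13, 28/13)
T3 translate by (6, -3, 6): (-41/13, 68/13, 28/13) → (37/13, 29/13, 106/13)
T4 reflect across x = 0: (37/13, 29/13, 106/13) → (-37/13, 29/13, 106/13)
T5 reflect across y = 0: (-37/13, 29/13, 106/13) → (-37/13, -29/13, 106/13)
T6 reflect across y = 0: (-37/13, -29/13, 106/13) → (-37/13, 29/13, 106/13)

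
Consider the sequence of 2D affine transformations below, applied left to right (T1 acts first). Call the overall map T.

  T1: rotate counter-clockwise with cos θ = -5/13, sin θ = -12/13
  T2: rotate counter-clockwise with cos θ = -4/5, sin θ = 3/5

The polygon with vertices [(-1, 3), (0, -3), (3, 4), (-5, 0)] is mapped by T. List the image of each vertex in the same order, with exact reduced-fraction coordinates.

T1 rotate counter-clockwise with cos θ = -5/13, sin θ = -12/13: (-1, 3) → (41/13, -3/13); (0, -3) → (-36/13, 15/13); (3, 4) → (33/13, -56/13); (-5, 0) → (25/13, 60/13)
T2 rotate counter-clockwise with cos θ = -4/5, sin θ = 3/5: (41/13, -3/13) → (-31/13, 27/13); (-36/13, 15/13) → (99/65, -168/65); (33/13, -56/13) → (36/65, 323/65); (25/13, 60/13) → (-56/13, -33/13)

image vertices: (-31/13, 27/13), (99/65, -168/65), (36/65, 323/65), (-56/13, -33/13)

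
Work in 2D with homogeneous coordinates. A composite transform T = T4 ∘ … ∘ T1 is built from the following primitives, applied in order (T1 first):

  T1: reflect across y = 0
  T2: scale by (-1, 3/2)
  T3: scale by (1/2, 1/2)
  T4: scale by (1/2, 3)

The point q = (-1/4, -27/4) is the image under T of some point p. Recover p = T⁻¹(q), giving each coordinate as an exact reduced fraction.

T1 = [1 0 0; 0 -1 0; 0 0 1]
T2·T1 = [-1 0 0; 0 -3/2 0; 0 0 1]
T3·…·T1 = [-1/2 0 0; 0 -3/4 0; 0 0 1]
T4·…·T1 = [-1/4 0 0; 0 -9/4 0; 0 0 1]
det M = 9/16; M⁻¹ = [-4 0 0; 0 -4/9 0; 0 0 1]
M⁻¹ · (-1/4, -27/4)ᵀ = (1, 3)ᵀ

p = (1, 3)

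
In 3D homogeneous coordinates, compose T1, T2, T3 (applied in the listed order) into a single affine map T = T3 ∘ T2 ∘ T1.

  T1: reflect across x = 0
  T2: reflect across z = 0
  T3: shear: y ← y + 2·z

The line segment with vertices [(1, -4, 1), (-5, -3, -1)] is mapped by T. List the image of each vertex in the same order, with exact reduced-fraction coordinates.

T1 reflect across x = 0: (1, -4, 1) → (-1, -4, 1); (-5, -3, -1) → (5, -3, -1)
T2 reflect across z = 0: (-1, -4, 1) → (-1, -4, -1); (5, -3, -1) → (5, -3, 1)
T3 shear: y ← y + 2·z: (-1, -4, -1) → (-1, -6, -1); (5, -3, 1) → (5, -1, 1)

image vertices: (-1, -6, -1), (5, -1, 1)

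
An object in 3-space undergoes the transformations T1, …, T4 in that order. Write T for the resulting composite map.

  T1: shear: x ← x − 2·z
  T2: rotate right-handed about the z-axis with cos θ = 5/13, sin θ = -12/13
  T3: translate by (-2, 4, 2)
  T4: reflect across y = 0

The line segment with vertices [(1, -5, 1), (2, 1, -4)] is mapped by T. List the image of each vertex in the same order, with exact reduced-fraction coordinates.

image vertices: (-7, -3, 3), (36/13, 63/13, -2)

T1 shear: x ← x − 2·z: (1, -5, 1) → (-1, -5, 1); (2, 1, -4) → (10, 1, -4)
T2 rotate right-handed about the z-axis with cos θ = 5/13, sin θ = -12/13: (-1, -5, 1) → (-5, -1, 1); (10, 1, -4) → (62/13, -115/13, -4)
T3 translate by (-2, 4, 2): (-5, -1, 1) → (-7, 3, 3); (62/13, -115/13, -4) → (36/13, -63/13, -2)
T4 reflect across y = 0: (-7, 3, 3) → (-7, -3, 3); (36/13, -63/13, -2) → (36/13, 63/13, -2)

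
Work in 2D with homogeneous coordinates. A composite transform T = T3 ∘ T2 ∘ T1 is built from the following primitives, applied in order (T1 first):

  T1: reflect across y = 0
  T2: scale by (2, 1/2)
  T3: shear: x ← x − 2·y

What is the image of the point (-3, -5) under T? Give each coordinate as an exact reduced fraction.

T(p) = (-11, 5/2)

T1 reflect across y = 0: (-3, -5) → (-3, 5)
T2 scale by (2, 1/2): (-3, 5) → (-6, 5/2)
T3 shear: x ← x − 2·y: (-6, 5/2) → (-11, 5/2)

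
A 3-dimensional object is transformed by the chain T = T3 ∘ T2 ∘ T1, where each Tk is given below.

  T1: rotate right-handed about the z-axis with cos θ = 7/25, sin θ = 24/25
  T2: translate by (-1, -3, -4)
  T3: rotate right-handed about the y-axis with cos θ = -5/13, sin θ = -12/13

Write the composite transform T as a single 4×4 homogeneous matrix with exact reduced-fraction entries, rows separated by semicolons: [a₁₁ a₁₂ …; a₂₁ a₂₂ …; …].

T1 = [7/25 -24/25 0 0; 24/25 7/25 0 0; 0 0 1 0; 0 0 0 1]
T2·T1 = [7/25 -24/25 0 -1; 24/25 7/25 0 -3; 0 0 1 -4; 0 0 0 1]
T3·…·T1 = [-7/65 24/65 -12/13 53/13; 24/25 7/25 0 -3; 84/325 -288/325 -5/13 8/13; 0 0 0 1]

T = [-7/65 24/65 -12/13 53/13; 24/25 7/25 0 -3; 84/325 -288/325 -5/13 8/13; 0 0 0 1]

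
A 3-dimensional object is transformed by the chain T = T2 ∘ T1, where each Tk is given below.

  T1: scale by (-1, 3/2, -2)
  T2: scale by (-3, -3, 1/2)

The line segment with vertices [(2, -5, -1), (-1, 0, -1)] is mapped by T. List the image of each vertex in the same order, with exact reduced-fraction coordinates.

T1 scale by (-1, 3/2, -2): (2, -5, -1) → (-2, -15/2, 2); (-1, 0, -1) → (1, 0, 2)
T2 scale by (-3, -3, 1/2): (-2, -15/2, 2) → (6, 45/2, 1); (1, 0, 2) → (-3, 0, 1)

image vertices: (6, 45/2, 1), (-3, 0, 1)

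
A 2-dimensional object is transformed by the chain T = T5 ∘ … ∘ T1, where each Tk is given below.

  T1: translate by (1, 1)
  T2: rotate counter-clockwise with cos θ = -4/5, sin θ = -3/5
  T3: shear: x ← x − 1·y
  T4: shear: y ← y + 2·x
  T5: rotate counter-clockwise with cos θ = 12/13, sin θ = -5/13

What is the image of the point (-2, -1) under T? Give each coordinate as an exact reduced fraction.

T1 translate by (1, 1): (-2, -1) → (-1, 0)
T2 rotate counter-clockwise with cos θ = -4/5, sin θ = -3/5: (-1, 0) → (4/5, 3/5)
T3 shear: x ← x − 1·y: (4/5, 3/5) → (1/5, 3/5)
T4 shear: y ← y + 2·x: (1/5, 3/5) → (1/5, 1)
T5 rotate counter-clockwise with cos θ = 12/13, sin θ = -5/13: (1/5, 1) → (37/65, 11/13)

T(p) = (37/65, 11/13)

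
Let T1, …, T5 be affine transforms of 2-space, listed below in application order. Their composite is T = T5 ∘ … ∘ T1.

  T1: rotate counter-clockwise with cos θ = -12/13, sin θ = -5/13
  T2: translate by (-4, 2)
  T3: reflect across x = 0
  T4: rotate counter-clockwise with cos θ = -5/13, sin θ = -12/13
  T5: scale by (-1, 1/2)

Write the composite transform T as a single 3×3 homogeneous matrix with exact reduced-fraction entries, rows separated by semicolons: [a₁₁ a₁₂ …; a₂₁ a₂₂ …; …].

T1 = [-12/13 5/13 0; -5/13 -12/13 0; 0 0 1]
T2·T1 = [-12/13 5/13 -4; -5/13 -12/13 2; 0 0 1]
T3·…·T1 = [12/13 -5/13 4; -5/13 -12/13 2; 0 0 1]
T4·…·T1 = [-120/169 -119/169 4/13; -119/169 120/169 -58/13; 0 0 1]
T5·…·T1 = [120/169 119/169 -4/13; -119/338 60/169 -29/13; 0 0 1]

T = [120/169 119/169 -4/13; -119/338 60/169 -29/13; 0 0 1]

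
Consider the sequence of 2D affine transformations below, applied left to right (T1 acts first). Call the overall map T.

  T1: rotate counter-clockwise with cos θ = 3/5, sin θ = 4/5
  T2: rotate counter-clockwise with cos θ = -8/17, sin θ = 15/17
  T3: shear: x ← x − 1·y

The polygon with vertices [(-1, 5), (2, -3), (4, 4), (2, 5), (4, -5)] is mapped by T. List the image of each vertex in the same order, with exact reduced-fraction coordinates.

image vertices: (452/85, -433/85), (-407/85, 278/85), (-104/85, -284/85), (161/85, -394/85), (-743/85, 472/85)

T1 rotate counter-clockwise with cos θ = 3/5, sin θ = 4/5: (-1, 5) → (-23/5, 11/5); (2, -3) → (18/5, -1/5); (4, 4) → (-4/5, 28/5); (2, 5) → (-14/5, 23/5); (4, -5) → (32/5, 1/5)
T2 rotate counter-clockwise with cos θ = -8/17, sin θ = 15/17: (-23/5, 11/5) → (19/85, -433/85); (18/5, -1/5) → (-129/85, 278/85); (-4/5, 28/5) → (-388/85, -284/85); (-14/5, 23/5) → (-233/85, -394/85); (32/5, 1/5) → (-271/85, 472/85)
T3 shear: x ← x − 1·y: (19/85, -433/85) → (452/85, -433/85); (-129/85, 278/85) → (-407/85, 278/85); (-388/85, -284/85) → (-104/85, -284/85); (-233/85, -394/85) → (161/85, -394/85); (-271/85, 472/85) → (-743/85, 472/85)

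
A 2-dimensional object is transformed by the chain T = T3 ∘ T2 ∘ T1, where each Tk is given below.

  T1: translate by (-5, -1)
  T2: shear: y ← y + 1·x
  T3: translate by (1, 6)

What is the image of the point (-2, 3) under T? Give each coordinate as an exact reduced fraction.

T(p) = (-6, 1)

T1 translate by (-5, -1): (-2, 3) → (-7, 2)
T2 shear: y ← y + 1·x: (-7, 2) → (-7, -5)
T3 translate by (1, 6): (-7, -5) → (-6, 1)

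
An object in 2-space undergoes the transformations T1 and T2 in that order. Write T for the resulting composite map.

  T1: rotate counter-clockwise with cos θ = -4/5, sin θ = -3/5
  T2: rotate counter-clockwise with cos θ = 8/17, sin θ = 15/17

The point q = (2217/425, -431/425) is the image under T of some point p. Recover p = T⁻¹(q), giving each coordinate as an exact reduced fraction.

T1 = [-4/5 3/5 0; -3/5 -4/5 0; 0 0 1]
T2·T1 = [13/85 84/85 0; -84/85 13/85 0; 0 0 1]
det M = 1; M⁻¹ = [13/85 -84/85 0; 84/85 13/85 0; 0 0 1]
M⁻¹ · (2217/425, -431/425)ᵀ = (9/5, 5)ᵀ

p = (9/5, 5)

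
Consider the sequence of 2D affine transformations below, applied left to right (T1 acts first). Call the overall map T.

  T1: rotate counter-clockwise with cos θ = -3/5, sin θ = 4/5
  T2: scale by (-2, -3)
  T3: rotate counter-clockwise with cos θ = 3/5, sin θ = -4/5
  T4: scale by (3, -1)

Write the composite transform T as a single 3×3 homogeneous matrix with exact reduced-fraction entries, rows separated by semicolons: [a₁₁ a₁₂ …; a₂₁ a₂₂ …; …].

T1 = [-3/5 -4/5 0; 4/5 -3/5 0; 0 0 1]
T2·T1 = [6/5 8/5 0; -12/5 9/5 0; 0 0 1]
T3·…·T1 = [-6/5 12/5 0; -12/5 -1/5 0; 0 0 1]
T4·…·T1 = [-18/5 36/5 0; 12/5 1/5 0; 0 0 1]

T = [-18/5 36/5 0; 12/5 1/5 0; 0 0 1]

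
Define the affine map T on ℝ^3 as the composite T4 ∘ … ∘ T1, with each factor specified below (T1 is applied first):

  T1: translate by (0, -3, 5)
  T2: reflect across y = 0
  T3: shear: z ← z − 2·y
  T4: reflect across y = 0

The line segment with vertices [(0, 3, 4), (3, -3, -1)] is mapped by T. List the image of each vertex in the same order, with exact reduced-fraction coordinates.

T1 translate by (0, -3, 5): (0, 3, 4) → (0, 0, 9); (3, -3, -1) → (3, -6, 4)
T2 reflect across y = 0: (0, 0, 9) → (0, 0, 9); (3, -6, 4) → (3, 6, 4)
T3 shear: z ← z − 2·y: (0, 0, 9) → (0, 0, 9); (3, 6, 4) → (3, 6, -8)
T4 reflect across y = 0: (0, 0, 9) → (0, 0, 9); (3, 6, -8) → (3, -6, -8)

image vertices: (0, 0, 9), (3, -6, -8)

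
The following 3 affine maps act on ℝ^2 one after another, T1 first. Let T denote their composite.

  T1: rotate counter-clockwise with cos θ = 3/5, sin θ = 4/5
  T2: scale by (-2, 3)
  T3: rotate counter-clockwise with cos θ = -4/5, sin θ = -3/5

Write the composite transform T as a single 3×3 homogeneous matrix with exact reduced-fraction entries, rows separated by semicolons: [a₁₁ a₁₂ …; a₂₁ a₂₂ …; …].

T1 = [3/5 -4/5 0; 4/5 3/5 0; 0 0 1]
T2·T1 = [-6/5 8/5 0; 12/5 9/5 0; 0 0 1]
T3·…·T1 = [12/5 -1/5 0; -6/5 -12/5 0; 0 0 1]

T = [12/5 -1/5 0; -6/5 -12/5 0; 0 0 1]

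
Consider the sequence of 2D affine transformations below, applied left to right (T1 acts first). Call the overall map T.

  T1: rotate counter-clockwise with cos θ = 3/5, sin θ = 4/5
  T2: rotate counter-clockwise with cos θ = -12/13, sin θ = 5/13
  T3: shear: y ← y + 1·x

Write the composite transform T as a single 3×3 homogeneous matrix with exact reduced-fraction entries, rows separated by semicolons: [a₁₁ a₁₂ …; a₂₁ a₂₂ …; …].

T = [-56/65 33/65 0; -89/65 -23/65 0; 0 0 1]

T1 = [3/5 -4/5 0; 4/5 3/5 0; 0 0 1]
T2·T1 = [-56/65 33/65 0; -33/65 -56/65 0; 0 0 1]
T3·…·T1 = [-56/65 33/65 0; -89/65 -23/65 0; 0 0 1]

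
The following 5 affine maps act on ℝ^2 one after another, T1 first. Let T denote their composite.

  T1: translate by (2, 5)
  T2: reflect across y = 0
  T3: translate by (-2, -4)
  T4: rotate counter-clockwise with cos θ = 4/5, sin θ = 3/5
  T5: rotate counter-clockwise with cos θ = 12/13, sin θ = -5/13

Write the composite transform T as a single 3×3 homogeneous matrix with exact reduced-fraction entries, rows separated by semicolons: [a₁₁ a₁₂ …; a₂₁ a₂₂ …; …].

T1 = [1 0 2; 0 1 5; 0 0 1]
T2·T1 = [1 0 2; 0 -1 -5; 0 0 1]
T3·…·T1 = [1 0 0; 0 -1 -9; 0 0 1]
T4·…·T1 = [4/5 3/5 27/5; 3/5 -4/5 -36/5; 0 0 1]
T5·…·T1 = [63/65 16/65 144/65; 16/65 -63/65 -567/65; 0 0 1]

T = [63/65 16/65 144/65; 16/65 -63/65 -567/65; 0 0 1]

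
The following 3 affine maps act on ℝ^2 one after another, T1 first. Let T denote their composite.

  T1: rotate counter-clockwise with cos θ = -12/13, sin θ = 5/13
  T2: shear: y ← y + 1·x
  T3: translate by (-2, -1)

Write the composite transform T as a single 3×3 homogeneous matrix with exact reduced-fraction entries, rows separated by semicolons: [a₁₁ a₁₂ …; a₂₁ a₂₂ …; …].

T1 = [-12/13 -5/13 0; 5/13 -12/13 0; 0 0 1]
T2·T1 = [-12/13 -5/13 0; -7/13 -17/13 0; 0 0 1]
T3·…·T1 = [-12/13 -5/13 -2; -7/13 -17/13 -1; 0 0 1]

T = [-12/13 -5/13 -2; -7/13 -17/13 -1; 0 0 1]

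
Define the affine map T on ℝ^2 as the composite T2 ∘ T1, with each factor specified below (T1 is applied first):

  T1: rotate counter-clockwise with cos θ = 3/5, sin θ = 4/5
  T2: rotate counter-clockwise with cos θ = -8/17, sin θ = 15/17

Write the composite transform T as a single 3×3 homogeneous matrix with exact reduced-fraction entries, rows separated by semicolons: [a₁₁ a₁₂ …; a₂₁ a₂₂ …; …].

T = [-84/85 -13/85 0; 13/85 -84/85 0; 0 0 1]

T1 = [3/5 -4/5 0; 4/5 3/5 0; 0 0 1]
T2·T1 = [-84/85 -13/85 0; 13/85 -84/85 0; 0 0 1]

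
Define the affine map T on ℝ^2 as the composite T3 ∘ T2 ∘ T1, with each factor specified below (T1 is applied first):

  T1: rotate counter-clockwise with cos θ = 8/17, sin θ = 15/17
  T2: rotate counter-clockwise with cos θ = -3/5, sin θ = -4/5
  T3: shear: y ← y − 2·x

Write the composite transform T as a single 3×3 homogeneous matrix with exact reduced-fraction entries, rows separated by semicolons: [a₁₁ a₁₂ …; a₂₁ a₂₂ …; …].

T1 = [8/17 -15/17 0; 15/17 8/17 0; 0 0 1]
T2·T1 = [36/85 77/85 0; -77/85 36/85 0; 0 0 1]
T3·…·T1 = [36/85 77/85 0; -149/85 -118/85 0; 0 0 1]

T = [36/85 77/85 0; -149/85 -118/85 0; 0 0 1]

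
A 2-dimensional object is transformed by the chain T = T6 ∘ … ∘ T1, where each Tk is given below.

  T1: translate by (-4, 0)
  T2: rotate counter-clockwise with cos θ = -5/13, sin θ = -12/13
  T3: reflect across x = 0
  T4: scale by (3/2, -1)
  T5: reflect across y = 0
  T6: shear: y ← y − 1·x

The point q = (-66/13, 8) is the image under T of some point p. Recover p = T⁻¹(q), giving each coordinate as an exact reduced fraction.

p = (0, 2)

T1 = [1 0 -4; 0 1 0; 0 0 1]
T2·T1 = [-5/13 12/13 20/13; -12/13 -5/13 48/13; 0 0 1]
T3·…·T1 = [5/13 -12/13 -20/13; -12/13 -5/13 48/13; 0 0 1]
T4·…·T1 = [15/26 -18/13 -30/13; 12/13 5/13 -48/13; 0 0 1]
T5·…·T1 = [15/26 -18/13 -30/13; -12/13 -5/13 48/13; 0 0 1]
T6·…·T1 = [15/26 -18/13 -30/13; -3/2 1 6; 0 0 1]
det M = -3/2; M⁻¹ = [-2/3 -12/13 4; -1 -5/13 0; 0 0 1]
M⁻¹ · (-66/13, 8)ᵀ = (0, 2)ᵀ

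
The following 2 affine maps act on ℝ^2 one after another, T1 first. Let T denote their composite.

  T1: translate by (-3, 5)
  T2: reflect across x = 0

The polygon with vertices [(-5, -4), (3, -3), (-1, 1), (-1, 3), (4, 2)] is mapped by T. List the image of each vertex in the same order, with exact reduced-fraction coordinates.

image vertices: (8, 1), (0, 2), (4, 6), (4, 8), (-1, 7)

T1 translate by (-3, 5): (-5, -4) → (-8, 1); (3, -3) → (0, 2); (-1, 1) → (-4, 6); (-1, 3) → (-4, 8); (4, 2) → (1, 7)
T2 reflect across x = 0: (-8, 1) → (8, 1); (0, 2) → (0, 2); (-4, 6) → (4, 6); (-4, 8) → (4, 8); (1, 7) → (-1, 7)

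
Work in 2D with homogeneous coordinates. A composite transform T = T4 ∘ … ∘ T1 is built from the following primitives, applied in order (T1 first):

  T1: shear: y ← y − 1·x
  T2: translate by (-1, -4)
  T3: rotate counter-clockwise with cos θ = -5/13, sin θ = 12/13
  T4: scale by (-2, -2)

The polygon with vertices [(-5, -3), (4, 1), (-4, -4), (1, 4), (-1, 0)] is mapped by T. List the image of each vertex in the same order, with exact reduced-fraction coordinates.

image vertices: (-108/13, 124/13), (-138/13, -142/13), (-146/13, 80/13), (-24/13, -10/13), (-92/13, 18/13)

T1 shear: y ← y − 1·x: (-5, -3) → (-5, 2); (4, 1) → (4, -3); (-4, -4) → (-4, 0); (1, 4) → (1, 3); (-1, 0) → (-1, 1)
T2 translate by (-1, -4): (-5, 2) → (-6, -2); (4, -3) → (3, -7); (-4, 0) → (-5, -4); (1, 3) → (0, -1); (-1, 1) → (-2, -3)
T3 rotate counter-clockwise with cos θ = -5/13, sin θ = 12/13: (-6, -2) → (54/13, -62/13); (3, -7) → (69/13, 71/13); (-5, -4) → (73/13, -40/13); (0, -1) → (12/13, 5/13); (-2, -3) → (46/13, -9/13)
T4 scale by (-2, -2): (54/13, -62/13) → (-108/13, 124/13); (69/13, 71/13) → (-138/13, -142/13); (73/13, -40/13) → (-146/13, 80/13); (12/13, 5/13) → (-24/13, -10/13); (46/13, -9/13) → (-92/13, 18/13)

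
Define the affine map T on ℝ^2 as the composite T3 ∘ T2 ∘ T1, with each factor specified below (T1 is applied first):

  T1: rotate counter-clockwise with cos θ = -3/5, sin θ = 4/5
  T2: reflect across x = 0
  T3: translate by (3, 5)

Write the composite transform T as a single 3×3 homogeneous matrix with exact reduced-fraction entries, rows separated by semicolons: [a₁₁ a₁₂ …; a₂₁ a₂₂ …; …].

T1 = [-3/5 -4/5 0; 4/5 -3/5 0; 0 0 1]
T2·T1 = [3/5 4/5 0; 4/5 -3/5 0; 0 0 1]
T3·…·T1 = [3/5 4/5 3; 4/5 -3/5 5; 0 0 1]

T = [3/5 4/5 3; 4/5 -3/5 5; 0 0 1]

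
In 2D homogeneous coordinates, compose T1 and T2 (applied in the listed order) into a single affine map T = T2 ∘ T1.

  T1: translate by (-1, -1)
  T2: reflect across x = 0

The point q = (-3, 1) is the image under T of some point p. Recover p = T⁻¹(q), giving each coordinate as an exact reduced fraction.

T1 = [1 0 -1; 0 1 -1; 0 0 1]
T2·T1 = [-1 0 1; 0 1 -1; 0 0 1]
det M = -1; M⁻¹ = [-1 0 1; 0 1 1; 0 0 1]
M⁻¹ · (-3, 1)ᵀ = (4, 2)ᵀ

p = (4, 2)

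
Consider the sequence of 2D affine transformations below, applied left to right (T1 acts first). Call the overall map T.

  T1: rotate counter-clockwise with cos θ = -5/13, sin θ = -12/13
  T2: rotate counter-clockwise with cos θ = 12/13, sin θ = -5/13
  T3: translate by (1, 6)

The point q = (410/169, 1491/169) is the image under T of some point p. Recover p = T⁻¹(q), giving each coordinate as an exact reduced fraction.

p = (-3, -1)

T1 = [-5/13 12/13 0; -12/13 -5/13 0; 0 0 1]
T2·T1 = [-120/169 119/169 0; -119/169 -120/169 0; 0 0 1]
T3·…·T1 = [-120/169 119/169 1; -119/169 -120/169 6; 0 0 1]
det M = 1; M⁻¹ = [-120/169 -119/169 834/169; 119/169 -120/169 601/169; 0 0 1]
M⁻¹ · (410/169, 1491/169)ᵀ = (-3, -1)ᵀ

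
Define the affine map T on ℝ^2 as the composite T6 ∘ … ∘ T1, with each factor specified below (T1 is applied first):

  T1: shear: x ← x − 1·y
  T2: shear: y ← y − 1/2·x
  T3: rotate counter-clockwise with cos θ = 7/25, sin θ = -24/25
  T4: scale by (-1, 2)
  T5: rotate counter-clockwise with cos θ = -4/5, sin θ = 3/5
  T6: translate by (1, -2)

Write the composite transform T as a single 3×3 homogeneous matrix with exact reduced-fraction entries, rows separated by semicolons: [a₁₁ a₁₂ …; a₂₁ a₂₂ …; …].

T = [29/25 -91/125 1; 47/25 -363/125 -2; 0 0 1]

T1 = [1 -1 0; 0 1 0; 0 0 1]
T2·T1 = [1 -1 0; -1/2 3/2 0; 0 0 1]
T3·…·T1 = [-1/5 29/25 0; -11/10 69/50 0; 0 0 1]
T4·…·T1 = [1/5 -29/25 0; -11/5 69/25 0; 0 0 1]
T5·…·T1 = [29/25 -91/125 0; 47/25 -363/125 0; 0 0 1]
T6·…·T1 = [29/25 -91/125 1; 47/25 -363/125 -2; 0 0 1]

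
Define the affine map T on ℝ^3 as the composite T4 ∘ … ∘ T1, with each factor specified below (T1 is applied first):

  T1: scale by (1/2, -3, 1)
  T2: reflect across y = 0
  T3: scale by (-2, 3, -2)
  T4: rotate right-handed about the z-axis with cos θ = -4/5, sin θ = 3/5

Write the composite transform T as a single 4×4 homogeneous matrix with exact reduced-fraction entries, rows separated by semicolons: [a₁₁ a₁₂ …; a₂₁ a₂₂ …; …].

T = [4/5 -27/5 0 0; -3/5 -36/5 0 0; 0 0 -2 0; 0 0 0 1]

T1 = [1/2 0 0 0; 0 -3 0 0; 0 0 1 0; 0 0 0 1]
T2·T1 = [1/2 0 0 0; 0 3 0 0; 0 0 1 0; 0 0 0 1]
T3·…·T1 = [-1 0 0 0; 0 9 0 0; 0 0 -2 0; 0 0 0 1]
T4·…·T1 = [4/5 -27/5 0 0; -3/5 -36/5 0 0; 0 0 -2 0; 0 0 0 1]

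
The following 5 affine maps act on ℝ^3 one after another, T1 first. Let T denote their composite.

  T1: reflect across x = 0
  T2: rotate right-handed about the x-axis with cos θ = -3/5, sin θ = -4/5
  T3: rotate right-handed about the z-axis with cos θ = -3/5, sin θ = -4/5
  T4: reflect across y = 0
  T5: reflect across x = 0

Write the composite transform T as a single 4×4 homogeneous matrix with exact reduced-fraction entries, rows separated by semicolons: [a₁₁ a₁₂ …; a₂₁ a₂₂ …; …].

T1 = [-1 0 0 0; 0 1 0 0; 0 0 1 0; 0 0 0 1]
T2·T1 = [-1 0 0 0; 0 -3/5 4/5 0; 0 -4/5 -3/5 0; 0 0 0 1]
T3·…·T1 = [3/5 -12/25 16/25 0; 4/5 9/25 -12/25 0; 0 -4/5 -3/5 0; 0 0 0 1]
T4·…·T1 = [3/5 -12/25 16/25 0; -4/5 -9/25 12/25 0; 0 -4/5 -3/5 0; 0 0 0 1]
T5·…·T1 = [-3/5 12/25 -16/25 0; -4/5 -9/25 12/25 0; 0 -4/5 -3/5 0; 0 0 0 1]

T = [-3/5 12/25 -16/25 0; -4/5 -9/25 12/25 0; 0 -4/5 -3/5 0; 0 0 0 1]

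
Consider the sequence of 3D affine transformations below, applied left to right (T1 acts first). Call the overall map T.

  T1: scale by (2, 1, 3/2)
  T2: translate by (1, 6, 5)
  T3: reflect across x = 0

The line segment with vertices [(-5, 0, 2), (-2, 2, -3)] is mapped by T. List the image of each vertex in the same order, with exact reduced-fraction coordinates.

image vertices: (9, 6, 8), (3, 8, 1/2)

T1 scale by (2, 1, 3/2): (-5, 0, 2) → (-10, 0, 3); (-2, 2, -3) → (-4, 2, -9/2)
T2 translate by (1, 6, 5): (-10, 0, 3) → (-9, 6, 8); (-4, 2, -9/2) → (-3, 8, 1/2)
T3 reflect across x = 0: (-9, 6, 8) → (9, 6, 8); (-3, 8, 1/2) → (3, 8, 1/2)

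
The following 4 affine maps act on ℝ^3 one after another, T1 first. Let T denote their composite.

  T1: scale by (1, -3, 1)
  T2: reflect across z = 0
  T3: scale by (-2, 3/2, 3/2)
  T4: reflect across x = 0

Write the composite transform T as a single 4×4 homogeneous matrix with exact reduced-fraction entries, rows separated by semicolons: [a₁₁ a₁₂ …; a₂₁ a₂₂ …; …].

T1 = [1 0 0 0; 0 -3 0 0; 0 0 1 0; 0 0 0 1]
T2·T1 = [1 0 0 0; 0 -3 0 0; 0 0 -1 0; 0 0 0 1]
T3·…·T1 = [-2 0 0 0; 0 -9/2 0 0; 0 0 -3/2 0; 0 0 0 1]
T4·…·T1 = [2 0 0 0; 0 -9/2 0 0; 0 0 -3/2 0; 0 0 0 1]

T = [2 0 0 0; 0 -9/2 0 0; 0 0 -3/2 0; 0 0 0 1]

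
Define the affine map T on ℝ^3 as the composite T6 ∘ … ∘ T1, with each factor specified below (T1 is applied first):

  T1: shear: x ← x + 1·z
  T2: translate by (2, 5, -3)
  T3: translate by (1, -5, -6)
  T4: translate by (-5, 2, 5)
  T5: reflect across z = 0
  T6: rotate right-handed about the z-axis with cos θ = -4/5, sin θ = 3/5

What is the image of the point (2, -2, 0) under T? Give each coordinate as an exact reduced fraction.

T1 shear: x ← x + 1·z: (2, -2, 0) → (2, -2, 0)
T2 translate by (2, 5, -3): (2, -2, 0) → (4, 3, -3)
T3 translate by (1, -5, -6): (4, 3, -3) → (5, -2, -9)
T4 translate by (-5, 2, 5): (5, -2, -9) → (0, 0, -4)
T5 reflect across z = 0: (0, 0, -4) → (0, 0, 4)
T6 rotate right-handed about the z-axis with cos θ = -4/5, sin θ = 3/5: (0, 0, 4) → (0, 0, 4)

T(p) = (0, 0, 4)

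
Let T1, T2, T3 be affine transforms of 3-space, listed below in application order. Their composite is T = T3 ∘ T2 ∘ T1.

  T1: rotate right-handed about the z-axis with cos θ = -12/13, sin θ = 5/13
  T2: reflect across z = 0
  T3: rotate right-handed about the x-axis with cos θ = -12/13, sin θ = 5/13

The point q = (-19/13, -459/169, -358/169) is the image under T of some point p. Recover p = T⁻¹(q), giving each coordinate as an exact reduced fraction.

p = (2, -1, -3)

T1 = [-12/13 -5/13 0 0; 5/13 -12/13 0 0; 0 0 1 0; 0 0 0 1]
T2·T1 = [-12/13 -5/13 0 0; 5/13 -12/13 0 0; 0 0 -1 0; 0 0 0 1]
T3·…·T1 = [-12/13 -5/13 0 0; -60/169 144/169 5/13 0; 25/169 -60/169 12/13 0; 0 0 0 1]
det M = -1; M⁻¹ = [-12/13 -60/169 25/169 0; -5/13 144/169 -60/169 0; 0 5/13 12/13 0; 0 0 0 1]
M⁻¹ · (-19/13, -459/169, -358/169)ᵀ = (2, -1, -3)ᵀ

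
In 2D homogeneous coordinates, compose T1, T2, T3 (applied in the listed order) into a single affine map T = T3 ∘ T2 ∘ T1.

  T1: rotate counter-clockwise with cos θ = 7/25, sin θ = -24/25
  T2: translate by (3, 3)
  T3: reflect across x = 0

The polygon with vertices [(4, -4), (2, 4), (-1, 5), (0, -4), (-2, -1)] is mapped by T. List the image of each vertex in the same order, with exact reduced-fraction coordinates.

image vertices: (-7/25, -49/25), (-37/5, 11/5), (-188/25, 134/25), (21/25, 47/25), (-37/25, 116/25)

T1 rotate counter-clockwise with cos θ = 7/25, sin θ = -24/25: (4, -4) → (-68/25, -124/25); (2, 4) → (22/5, -4/5); (-1, 5) → (113/25, 59/25); (0, -4) → (-96/25, -28/25); (-2, -1) → (-38/25, 41/25)
T2 translate by (3, 3): (-68/25, -124/25) → (7/25, -49/25); (22/5, -4/5) → (37/5, 11/5); (113/25, 59/25) → (188/25, 134/25); (-96/25, -28/25) → (-21/25, 47/25); (-38/25, 41/25) → (37/25, 116/25)
T3 reflect across x = 0: (7/25, -49/25) → (-7/25, -49/25); (37/5, 11/5) → (-37/5, 11/5); (188/25, 134/25) → (-188/25, 134/25); (-21/25, 47/25) → (21/25, 47/25); (37/25, 116/25) → (-37/25, 116/25)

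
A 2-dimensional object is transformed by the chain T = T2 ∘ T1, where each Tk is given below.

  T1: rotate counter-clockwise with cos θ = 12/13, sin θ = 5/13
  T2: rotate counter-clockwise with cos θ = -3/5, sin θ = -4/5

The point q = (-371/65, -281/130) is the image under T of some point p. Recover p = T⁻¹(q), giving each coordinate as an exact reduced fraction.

p = (7/2, -5)

T1 = [12/13 -5/13 0; 5/13 12/13 0; 0 0 1]
T2·T1 = [-16/65 63/65 0; -63/65 -16/65 0; 0 0 1]
det M = 1; M⁻¹ = [-16/65 -63/65 0; 63/65 -16/65 0; 0 0 1]
M⁻¹ · (-371/65, -281/130)ᵀ = (7/2, -5)ᵀ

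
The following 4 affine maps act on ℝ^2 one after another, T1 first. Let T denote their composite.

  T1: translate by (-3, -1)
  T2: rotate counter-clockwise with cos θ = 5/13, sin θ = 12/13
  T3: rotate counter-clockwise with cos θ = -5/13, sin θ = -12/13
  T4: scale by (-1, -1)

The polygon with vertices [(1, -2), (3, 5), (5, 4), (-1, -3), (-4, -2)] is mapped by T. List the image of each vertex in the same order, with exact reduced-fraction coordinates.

T1 translate by (-3, -1): (1, -2) → (-2, -3); (3, 5) → (0, 4); (5, 4) → (2, 3); (-1, -3) → (-4, -4); (-4, -2) → (-7, -3)
T2 rotate counter-clockwise with cos θ = 5/13, sin θ = 12/13: (-2, -3) → (2, -3); (0, 4) → (-48/13, 20/13); (2, 3) → (-2, 3); (-4, -4) → (28/13, -68/13); (-7, -3) → (1/13, -99/13)
T3 rotate counter-clockwise with cos θ = -5/13, sin θ = -12/13: (2, -3) → (-46/13, -9/13); (-48/13, 20/13) → (480/169, 476/169); (-2, 3) → (46/13, 9/13); (28/13, -68/13) → (-956/169, 4/169); (1/13, -99/13) → (-1193/169, 483/169)
T4 scale by (-1, -1): (-46/13, -9/13) → (46/13, 9/13); (480/169, 476/169) → (-480/169, -476/169); (46/13, 9/13) → (-46/13, -9/13); (-956/169, 4/169) → (956/169, -4/169); (-1193/169, 483/169) → (1193/169, -483/169)

image vertices: (46/13, 9/13), (-480/169, -476/169), (-46/13, -9/13), (956/169, -4/169), (1193/169, -483/169)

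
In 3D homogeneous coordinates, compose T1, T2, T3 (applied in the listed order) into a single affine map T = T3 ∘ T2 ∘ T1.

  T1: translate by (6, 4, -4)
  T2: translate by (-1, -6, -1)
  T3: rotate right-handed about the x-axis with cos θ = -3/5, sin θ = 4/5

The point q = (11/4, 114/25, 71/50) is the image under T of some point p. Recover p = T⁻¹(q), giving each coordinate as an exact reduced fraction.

T1 = [1 0 0 6; 0 1 0 4; 0 0 1 -4; 0 0 0 1]
T2·T1 = [1 0 0 5; 0 1 0 -2; 0 0 1 -5; 0 0 0 1]
T3·…·T1 = [1 0 0 5; 0 -3/5 -4/5 26/5; 0 4/5 -3/5 7/5; 0 0 0 1]
det M = 1; M⁻¹ = [1 0 0 -5; 0 -3/5 4/5 2; 0 -4/5 -3/5 5; 0 0 0 1]
M⁻¹ · (11/4, 114/25, 71/50)ᵀ = (-9/4, 2/5, 1/2)ᵀ

p = (-9/4, 2/5, 1/2)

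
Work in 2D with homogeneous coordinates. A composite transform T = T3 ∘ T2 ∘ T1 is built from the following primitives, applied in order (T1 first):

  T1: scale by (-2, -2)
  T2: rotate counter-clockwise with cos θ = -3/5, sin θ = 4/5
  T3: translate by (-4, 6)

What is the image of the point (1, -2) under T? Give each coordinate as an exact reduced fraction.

T(p) = (-6, 2)

T1 scale by (-2, -2): (1, -2) → (-2, 4)
T2 rotate counter-clockwise with cos θ = -3/5, sin θ = 4/5: (-2, 4) → (-2, -4)
T3 translate by (-4, 6): (-2, -4) → (-6, 2)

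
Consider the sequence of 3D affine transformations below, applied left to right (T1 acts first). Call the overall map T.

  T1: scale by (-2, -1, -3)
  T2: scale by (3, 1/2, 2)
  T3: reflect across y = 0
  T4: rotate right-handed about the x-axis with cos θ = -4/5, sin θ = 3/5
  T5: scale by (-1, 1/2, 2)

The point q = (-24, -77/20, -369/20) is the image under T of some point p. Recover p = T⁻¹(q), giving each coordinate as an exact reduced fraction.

p = (-4, 5/4, -2)

T1 = [-2 0 0 0; 0 -1 0 0; 0 0 -3 0; 0 0 0 1]
T2·T1 = [-6 0 0 0; 0 -1/2 0 0; 0 0 -6 0; 0 0 0 1]
T3·…·T1 = [-6 0 0 0; 0 1/2 0 0; 0 0 -6 0; 0 0 0 1]
T4·…·T1 = [-6 0 0 0; 0 -2/5 18/5 0; 0 3/10 24/5 0; 0 0 0 1]
T5·…·T1 = [6 0 0 0; 0 -1/5 9/5 0; 0 3/5 48/5 0; 0 0 0 1]
det M = -18; M⁻¹ = [1/6 0 0 0; 0 -16/5 3/5 0; 0 1/5 1/15 0; 0 0 0 1]
M⁻¹ · (-24, -77/20, -369/20)ᵀ = (-4, 5/4, -2)ᵀ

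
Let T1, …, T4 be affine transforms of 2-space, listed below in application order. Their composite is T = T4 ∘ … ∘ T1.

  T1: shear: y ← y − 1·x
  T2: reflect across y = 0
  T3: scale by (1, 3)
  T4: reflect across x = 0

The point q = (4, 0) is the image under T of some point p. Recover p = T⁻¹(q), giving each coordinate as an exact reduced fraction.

T1 = [1 0 0; -1 1 0; 0 0 1]
T2·T1 = [1 0 0; 1 -1 0; 0 0 1]
T3·…·T1 = [1 0 0; 3 -3 0; 0 0 1]
T4·…·T1 = [-1 0 0; 3 -3 0; 0 0 1]
det M = 3; M⁻¹ = [-1 0 0; -1 -1/3 0; 0 0 1]
M⁻¹ · (4, 0)ᵀ = (-4, -4)ᵀ

p = (-4, -4)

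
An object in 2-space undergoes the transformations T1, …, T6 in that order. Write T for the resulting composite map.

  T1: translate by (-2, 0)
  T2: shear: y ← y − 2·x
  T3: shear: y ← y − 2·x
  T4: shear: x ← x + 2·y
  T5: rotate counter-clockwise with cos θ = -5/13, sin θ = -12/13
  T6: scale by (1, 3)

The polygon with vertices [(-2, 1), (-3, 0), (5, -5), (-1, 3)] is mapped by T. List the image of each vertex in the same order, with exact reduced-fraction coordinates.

image vertices: (54/13, -1335/13), (5, -120), (-49/13, 1371/13), (45/13, -1197/13)

T1 translate by (-2, 0): (-2, 1) → (-4, 1); (-3, 0) → (-5, 0); (5, -5) → (3, -5); (-1, 3) → (-3, 3)
T2 shear: y ← y − 2·x: (-4, 1) → (-4, 9); (-5, 0) → (-5, 10); (3, -5) → (3, -11); (-3, 3) → (-3, 9)
T3 shear: y ← y − 2·x: (-4, 9) → (-4, 17); (-5, 10) → (-5, 20); (3, -11) → (3, -17); (-3, 9) → (-3, 15)
T4 shear: x ← x + 2·y: (-4, 17) → (30, 17); (-5, 20) → (35, 20); (3, -17) → (-31, -17); (-3, 15) → (27, 15)
T5 rotate counter-clockwise with cos θ = -5/13, sin θ = -12/13: (30, 17) → (54/13, -445/13); (35, 20) → (5, -40); (-31, -17) → (-49/13, 457/13); (27, 15) → (45/13, -399/13)
T6 scale by (1, 3): (54/13, -445/13) → (54/13, -1335/13); (5, -40) → (5, -120); (-49/13, 457/13) → (-49/13, 1371/13); (45/13, -399/13) → (45/13, -1197/13)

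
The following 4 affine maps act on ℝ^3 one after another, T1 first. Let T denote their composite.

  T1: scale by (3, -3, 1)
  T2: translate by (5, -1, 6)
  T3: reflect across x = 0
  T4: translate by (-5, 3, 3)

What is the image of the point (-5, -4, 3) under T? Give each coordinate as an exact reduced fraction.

T(p) = (5, 14, 12)

T1 scale by (3, -3, 1): (-5, -4, 3) → (-15, 12, 3)
T2 translate by (5, -1, 6): (-15, 12, 3) → (-10, 11, 9)
T3 reflect across x = 0: (-10, 11, 9) → (10, 11, 9)
T4 translate by (-5, 3, 3): (10, 11, 9) → (5, 14, 12)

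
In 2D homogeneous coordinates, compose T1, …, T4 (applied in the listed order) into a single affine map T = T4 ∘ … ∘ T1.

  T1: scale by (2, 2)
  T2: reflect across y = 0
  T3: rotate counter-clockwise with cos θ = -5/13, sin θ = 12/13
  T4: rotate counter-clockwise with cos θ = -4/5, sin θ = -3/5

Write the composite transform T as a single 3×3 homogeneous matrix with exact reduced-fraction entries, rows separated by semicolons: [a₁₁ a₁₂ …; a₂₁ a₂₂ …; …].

T = [112/65 -66/65 0; -66/65 -112/65 0; 0 0 1]

T1 = [2 0 0; 0 2 0; 0 0 1]
T2·T1 = [2 0 0; 0 -2 0; 0 0 1]
T3·…·T1 = [-10/13 24/13 0; 24/13 10/13 0; 0 0 1]
T4·…·T1 = [112/65 -66/65 0; -66/65 -112/65 0; 0 0 1]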